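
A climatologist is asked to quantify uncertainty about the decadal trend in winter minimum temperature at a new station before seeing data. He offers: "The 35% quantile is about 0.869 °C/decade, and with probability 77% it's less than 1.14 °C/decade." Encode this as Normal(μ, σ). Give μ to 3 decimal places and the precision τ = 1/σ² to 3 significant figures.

The p-quantile of Normal(μ,σ) is μ + z_p·σ, with z_{0.35} = -0.3853 and z_{0.77} = 0.7388.
Eliminate σ: μ = (z₂·x₁ − z₁·x₂)/(z₂ − z₁) = (0.7388·0.869 − (-0.3853)·1.14)/1.124 = 0.962.
Then σ = (x₂ − x₁)/(z₂ − z₁) = (1.14 − 0.869)/1.124 = 0.241.
Precision τ = 1/σ² = 1/0.2411² = 17.2.

μ = 0.962, τ = 17.2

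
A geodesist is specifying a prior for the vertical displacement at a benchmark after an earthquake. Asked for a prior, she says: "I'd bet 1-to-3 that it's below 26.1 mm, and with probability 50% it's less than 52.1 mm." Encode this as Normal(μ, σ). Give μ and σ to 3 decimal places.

μ = 52.100, σ = 38.548

The p-quantile of Normal(μ,σ) is μ + z_p·σ, with z_{0.25} = -0.6745 and z_{0.5} = 0.
Eliminate σ: μ = (z₂·x₁ − z₁·x₂)/(z₂ − z₁) = (0·26.1 − (-0.6745)·52.1)/0.6745 = 52.100.
Then σ = (x₂ − x₁)/(z₂ − z₁) = (52.1 − 26.1)/0.6745 = 38.548.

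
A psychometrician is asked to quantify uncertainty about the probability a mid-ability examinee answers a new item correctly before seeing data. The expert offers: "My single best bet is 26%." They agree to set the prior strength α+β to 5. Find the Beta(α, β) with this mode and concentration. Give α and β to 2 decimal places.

α = 1.78, β = 3.22

For α,β > 1 the Beta mode is (α−1)/(α+β−2). With α+β = 5, the mode is (α−1)/3.
Set (α−1)/3 = 0.26 → α = 1 + 0.26·3 = 1.78.
β = 5 − α = 3.22.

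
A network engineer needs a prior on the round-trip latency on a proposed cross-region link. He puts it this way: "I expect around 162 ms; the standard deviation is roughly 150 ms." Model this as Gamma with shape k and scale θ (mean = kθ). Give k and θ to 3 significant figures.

k ≈ 1.17, θ ≈ 139

For Gamma(k, scale θ): mean = kθ, variance = kθ², so CV = 1/√k.
CV = SD/mean = 150/162 = 0.9259, hence k = 1/CV² = 1.17.
Then θ = mean/k = 162/1.17 = 139.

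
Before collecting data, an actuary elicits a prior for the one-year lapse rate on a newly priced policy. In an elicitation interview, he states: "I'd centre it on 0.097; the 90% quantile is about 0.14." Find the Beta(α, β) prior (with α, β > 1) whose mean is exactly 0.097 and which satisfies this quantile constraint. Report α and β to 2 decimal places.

α ≈ 8.09, β ≈ 75.31

With mean 0.097 fixed, write α = 0.097s, β = 0.903s where s = α+β.
Need P(θ < 0.14) = 0.9 under Beta(0.097s, 0.903s). Normal approximation: (q−m)/√(m(1−m)/s) ≈ z_{0.9} = 1.28, so s ≈ 0.097·0.903·(1.28)²/(0.14−0.097)² = 77.8.
At s = 77.8: P(θ<0.14) ≈ 0.893. Adjusting to match 0.9 gives s ≈ 83.40.
So α = 0.097·83.40 ≈ 8.09, β = 0.903·83.40 ≈ 75.31.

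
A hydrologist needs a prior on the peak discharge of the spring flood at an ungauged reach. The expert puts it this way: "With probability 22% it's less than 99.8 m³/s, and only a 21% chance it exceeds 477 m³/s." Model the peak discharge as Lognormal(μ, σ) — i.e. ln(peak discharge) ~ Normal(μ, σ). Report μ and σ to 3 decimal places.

If T ~ Lognormal(μ,σ) then ln T ~ Normal(μ,σ), so the p-quantile of ln T is μ + z_p·σ.
ln(99.8) = 4.603 and ln(477) = 6.168; z_{0.22} = -0.7722, z_{0.79} = 0.8064.
σ = (6.168 − 4.603)/(0.8064 − (-0.7722)) = 0.991.
μ = 4.603 − (-0.7722)·0.991 = 5.368.

μ ≈ 5.368, σ ≈ 0.991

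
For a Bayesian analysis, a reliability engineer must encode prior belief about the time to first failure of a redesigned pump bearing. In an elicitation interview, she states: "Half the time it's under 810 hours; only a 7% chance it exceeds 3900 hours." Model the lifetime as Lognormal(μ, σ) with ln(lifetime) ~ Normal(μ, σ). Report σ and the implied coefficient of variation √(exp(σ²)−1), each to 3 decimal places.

If T ~ Lognormal(μ,σ) then ln T ~ Normal(μ,σ), so the p-quantile of ln T is μ + z_p·σ.
ln(810) = 6.697 and ln(3900) = 8.269; z_{0.5} = 0, z_{0.93} = 1.476.
σ = (8.269 − 6.697)/(1.476 − (0)) = 1.065.
μ = 6.697 − (0)·1.065 = 6.697.
CV = √(exp(σ²)−1) = √(exp(1.1342)−1) = 1.452.

σ ≈ 1.065, CV ≈ 1.452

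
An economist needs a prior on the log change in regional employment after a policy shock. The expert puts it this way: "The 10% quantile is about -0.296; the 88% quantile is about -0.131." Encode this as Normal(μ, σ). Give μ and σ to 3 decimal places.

For Normal(μ,σ), the p-quantile is μ + z_p·σ. Here z_{0.1} = -1.282, z_{0.88} = 1.175.
So -0.296 = μ − 1.282σ and -0.131 = μ + 1.175σ.
Subtracting: σ = (-0.131 − -0.296)/(1.175 − (-1.282)) = 0.067.
Then μ = -0.296 − (-1.282)·0.067 = -0.210.

μ = -0.210, σ = 0.067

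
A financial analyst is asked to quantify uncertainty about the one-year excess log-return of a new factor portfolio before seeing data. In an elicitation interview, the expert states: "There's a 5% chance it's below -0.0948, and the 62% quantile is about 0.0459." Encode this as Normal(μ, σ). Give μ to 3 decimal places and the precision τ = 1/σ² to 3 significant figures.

For Normal(μ,σ), the p-quantile is μ + z_p·σ. Here z_{0.05} = -1.645, z_{0.62} = 0.3055.
So -0.0948 = μ − 1.645σ and 0.0459 = μ + 0.3055σ.
Subtracting: σ = (0.0459 − -0.0948)/(0.3055 − (-1.645)) = 0.072.
Then μ = -0.0948 − (-1.645)·0.072 = 0.024.
Precision τ = 1/σ² = 1/0.07214² = 192.

μ = 0.024, τ = 192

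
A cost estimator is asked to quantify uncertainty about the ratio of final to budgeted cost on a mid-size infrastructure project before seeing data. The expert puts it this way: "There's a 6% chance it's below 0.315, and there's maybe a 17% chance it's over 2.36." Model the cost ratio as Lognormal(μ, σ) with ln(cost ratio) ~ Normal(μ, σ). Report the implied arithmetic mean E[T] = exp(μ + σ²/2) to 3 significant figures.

E[T] ≈ 1.51

If T ~ Lognormal(μ,σ) then ln T ~ Normal(μ,σ), so the p-quantile of ln T is μ + z_p·σ.
ln(0.315) = -1.155 and ln(2.36) = 0.8587; z_{0.06} = -1.555, z_{0.83} = 0.9542.
σ = (0.8587 − -1.155)/(0.9542 − (-1.555)) = 0.803.
μ = -1.155 − (-1.555)·0.803 = 0.093.
E[T] = exp(μ + σ²/2) = exp(0.093 + 0.3221) = 1.51.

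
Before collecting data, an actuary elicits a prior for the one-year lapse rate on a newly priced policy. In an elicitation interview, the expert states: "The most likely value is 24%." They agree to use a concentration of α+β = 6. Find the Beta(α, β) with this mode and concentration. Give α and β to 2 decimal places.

α = 1.96, β = 4.04

For α,β > 1 the Beta mode is (α−1)/(α+β−2). With α+β = 6, the mode is (α−1)/4.
Set (α−1)/4 = 0.24 → α = 1 + 0.24·4 = 1.96.
β = 6 − α = 4.04.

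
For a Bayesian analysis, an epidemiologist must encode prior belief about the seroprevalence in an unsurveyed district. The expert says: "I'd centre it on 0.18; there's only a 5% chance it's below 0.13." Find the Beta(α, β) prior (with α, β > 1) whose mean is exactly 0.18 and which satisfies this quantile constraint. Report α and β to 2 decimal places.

α ≈ 25.76, β ≈ 117.33

With mean 0.18 fixed, write α = 0.18s, β = 0.82s where s = α+β.
Need P(θ < 0.13) = 0.05 under Beta(0.18s, 0.82s). Normal approximation: (q−m)/√(m(1−m)/s) ≈ z_{0.05} = -1.64, so s ≈ 0.18·0.82·(-1.64)²/(0.13−0.18)² = 159.7.
At s = 159.7: P(θ<0.13) ≈ 0.041. Adjusting to match 0.05 gives s ≈ 143.09.
So α = 0.18·143.09 ≈ 25.76, β = 0.82·143.09 ≈ 117.33.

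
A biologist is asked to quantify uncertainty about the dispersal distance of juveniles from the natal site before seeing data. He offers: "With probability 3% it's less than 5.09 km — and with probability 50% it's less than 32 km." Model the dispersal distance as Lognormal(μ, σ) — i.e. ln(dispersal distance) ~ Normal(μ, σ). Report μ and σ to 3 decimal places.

μ ≈ 3.466, σ ≈ 0.977

If T ~ Lognormal(μ,σ) then ln T ~ Normal(μ,σ), so the p-quantile of ln T is μ + z_p·σ.
ln(5.09) = 1.627 and ln(32) = 3.466; z_{0.03} = -1.881, z_{0.5} = 0.
σ = (3.466 − 1.627)/(0 − (-1.881)) = 0.977.
μ = 1.627 − (-1.881)·0.977 = 3.466.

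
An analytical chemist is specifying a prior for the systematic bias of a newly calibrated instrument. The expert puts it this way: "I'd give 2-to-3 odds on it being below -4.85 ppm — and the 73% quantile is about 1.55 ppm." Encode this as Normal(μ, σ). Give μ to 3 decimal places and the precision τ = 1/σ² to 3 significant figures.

The p-quantile of Normal(μ,σ) is μ + z_p·σ, with z_{0.4} = -0.2533 and z_{0.73} = 0.6128.
Eliminate σ: μ = (z₂·x₁ − z₁·x₂)/(z₂ − z₁) = (0.6128·-4.85 − (-0.2533)·1.55)/0.8662 = -2.978.
Then σ = (x₂ − x₁)/(z₂ − z₁) = (1.55 − -4.85)/0.8662 = 7.389.
Precision τ = 1/σ² = 1/7.389² = 0.0183.

μ = -2.978, τ = 0.0183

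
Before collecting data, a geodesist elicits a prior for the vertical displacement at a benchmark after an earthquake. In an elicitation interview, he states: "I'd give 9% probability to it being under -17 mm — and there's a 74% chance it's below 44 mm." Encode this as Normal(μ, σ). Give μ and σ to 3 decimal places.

μ = 24.221, σ = 30.744

For Normal(μ,σ), the p-quantile is μ + z_p·σ. Here z_{0.09} = -1.341, z_{0.74} = 0.6433.
So -17 = μ − 1.341σ and 44 = μ + 0.6433σ.
Subtracting: σ = (44 − -17)/(0.6433 − (-1.341)) = 30.744.
Then μ = -17 − (-1.341)·30.744 = 24.221.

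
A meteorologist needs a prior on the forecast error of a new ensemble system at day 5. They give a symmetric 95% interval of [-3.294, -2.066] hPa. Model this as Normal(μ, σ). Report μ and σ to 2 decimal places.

μ = -2.68, σ = 0.31

A symmetric 95% interval runs μ ± z·σ with z = 1.96.
Half-width = 0.614, so σ = 0.614/1.96 = 0.31.
μ is the interval midpoint, -2.68.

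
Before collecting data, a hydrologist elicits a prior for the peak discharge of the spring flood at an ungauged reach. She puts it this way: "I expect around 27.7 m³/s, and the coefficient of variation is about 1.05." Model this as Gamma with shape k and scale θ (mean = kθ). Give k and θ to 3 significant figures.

k ≈ 0.907, θ ≈ 30.5

For Gamma(k, scale θ): mean = kθ, variance = kθ², so CV = 1/√k.
CV = 1.05, hence k = 1/CV² = 0.907.
Then θ = mean/k = 27.7/0.907 = 30.5.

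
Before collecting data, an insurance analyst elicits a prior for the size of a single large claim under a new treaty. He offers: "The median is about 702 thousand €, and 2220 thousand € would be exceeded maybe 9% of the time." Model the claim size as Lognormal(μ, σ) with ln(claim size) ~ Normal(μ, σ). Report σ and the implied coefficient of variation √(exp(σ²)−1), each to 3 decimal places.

σ ≈ 0.859, CV ≈ 1.044

If T ~ Lognormal(μ,σ) then ln T ~ Normal(μ,σ), so the p-quantile of ln T is μ + z_p·σ.
ln(702) = 6.554 and ln(2220) = 7.705; z_{0.5} = 0, z_{0.91} = 1.341.
σ = (7.705 − 6.554)/(1.341 − (0)) = 0.859.
μ = 6.554 − (0)·0.859 = 6.554.
CV = √(exp(σ²)−1) = √(exp(0.7374)−1) = 1.044.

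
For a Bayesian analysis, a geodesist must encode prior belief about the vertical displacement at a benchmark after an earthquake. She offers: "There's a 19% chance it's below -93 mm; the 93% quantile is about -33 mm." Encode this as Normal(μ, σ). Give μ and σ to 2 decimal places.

For Normal(μ,σ), the p-quantile is μ + z_p·σ. Here z_{0.19} = -0.8779, z_{0.93} = 1.476.
So -93 = μ − 0.8779σ and -33 = μ + 1.476σ.
Subtracting: σ = (-33 − -93)/(1.476 − (-0.8779)) = 25.49.
Then μ = -93 − (-0.8779)·25.49 = -70.62.

μ = -70.62, σ = 25.49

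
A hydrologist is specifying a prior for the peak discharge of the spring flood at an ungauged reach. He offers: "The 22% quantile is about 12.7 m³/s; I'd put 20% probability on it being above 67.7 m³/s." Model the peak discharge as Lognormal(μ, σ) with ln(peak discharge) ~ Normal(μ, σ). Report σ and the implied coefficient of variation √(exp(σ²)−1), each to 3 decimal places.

If T ~ Lognormal(μ,σ) then ln T ~ Normal(μ,σ), so the p-quantile of ln T is μ + z_p·σ.
ln(12.7) = 2.542 and ln(67.7) = 4.215; z_{0.22} = -0.7722, z_{0.8} = 0.8416.
σ = (4.215 − 2.542)/(0.8416 − (-0.7722)) = 1.037.
μ = 2.542 − (-0.7722)·1.037 = 3.342.
CV = √(exp(σ²)−1) = √(exp(1.0753)−1) = 1.390.

σ ≈ 1.037, CV ≈ 1.390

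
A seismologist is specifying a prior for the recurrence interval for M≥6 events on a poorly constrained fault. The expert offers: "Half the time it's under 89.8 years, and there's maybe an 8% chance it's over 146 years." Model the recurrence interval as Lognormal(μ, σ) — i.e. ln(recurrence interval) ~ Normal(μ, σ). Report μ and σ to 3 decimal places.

μ ≈ 4.498, σ ≈ 0.346

If T ~ Lognormal(μ,σ) then ln T ~ Normal(μ,σ), so the p-quantile of ln T is μ + z_p·σ.
ln(89.8) = 4.498 and ln(146) = 4.984; z_{0.5} = 0, z_{0.92} = 1.405.
σ = (4.984 − 4.498)/(1.405 − (0)) = 0.346.
μ = 4.498 − (0)·0.346 = 4.498.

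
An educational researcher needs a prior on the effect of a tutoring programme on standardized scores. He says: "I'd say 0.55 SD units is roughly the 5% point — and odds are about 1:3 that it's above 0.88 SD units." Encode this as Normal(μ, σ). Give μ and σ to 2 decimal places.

For Normal(μ,σ), the p-quantile is μ + z_p·σ. Here z_{0.05} = -1.645, z_{0.75} = 0.6745.
So 0.55 = μ − 1.645σ and 0.88 = μ + 0.6745σ.
Subtracting: σ = (0.88 − 0.55)/(0.6745 − (-1.645)) = 0.14.
Then μ = 0.55 − (-1.645)·0.14 = 0.78.

μ = 0.78, σ = 0.14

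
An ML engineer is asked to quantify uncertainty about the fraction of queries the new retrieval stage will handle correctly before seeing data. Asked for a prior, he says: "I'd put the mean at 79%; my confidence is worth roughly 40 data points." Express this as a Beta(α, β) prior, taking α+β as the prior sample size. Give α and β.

α = 31.6, β = 8.4

Under the effective-sample-size interpretation, Beta(α, β) has prior mean α/(α+β) and prior sample size α+β.
So α+β = 40 and α/(α+β) = 0.79, giving α = 0.79·40 = 31.6 and β = 40 − 31.6 = 8.4.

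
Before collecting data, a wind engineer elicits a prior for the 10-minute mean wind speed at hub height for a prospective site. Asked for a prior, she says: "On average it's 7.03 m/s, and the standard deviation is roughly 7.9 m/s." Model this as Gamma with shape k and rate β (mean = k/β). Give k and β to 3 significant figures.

k ≈ 0.792, β ≈ 0.113

For Gamma(k, rate β): mean = k/β, variance = k/β², so CV = 1/√k.
CV = SD/mean = 7.9/7.03 = 1.124, hence k = 1/CV² = 0.792.
Then β = k/mean = 0.792/7.03 = 0.113.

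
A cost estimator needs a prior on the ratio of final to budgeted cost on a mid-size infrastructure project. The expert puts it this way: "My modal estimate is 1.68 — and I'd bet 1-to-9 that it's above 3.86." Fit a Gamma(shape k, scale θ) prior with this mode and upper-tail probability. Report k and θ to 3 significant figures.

k ≈ 3.78, θ ≈ 0.605

Gamma(k,θ) with k>1 has mode (k−1)θ, so θ = 1.68/(k−1).
Need P(X < 3.86) = 0.9 with θ tied to k this way. Start at k = 2, θ = 1.68: P(X<3.86) ≈ 0.669.
Too low — raise k to concentrate. Iterating converges to k ≈ 3.78.
Then θ = 1.68/(3.78−1) ≈ 0.605.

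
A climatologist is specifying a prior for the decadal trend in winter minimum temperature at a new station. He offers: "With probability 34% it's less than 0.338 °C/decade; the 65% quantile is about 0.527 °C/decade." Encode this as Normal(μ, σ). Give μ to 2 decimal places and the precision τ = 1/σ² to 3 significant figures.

For Normal(μ,σ), the p-quantile is μ + z_p·σ. Here z_{0.34} = -0.4125, z_{0.65} = 0.3853.
So 0.338 = μ − 0.4125σ and 0.527 = μ + 0.3853σ.
Subtracting: σ = (0.527 − 0.338)/(0.3853 − (-0.4125)) = 0.24.
Then μ = 0.338 − (-0.4125)·0.24 = 0.44.
Precision τ = 1/σ² = 1/0.2369² = 17.8.

μ = 0.44, τ = 17.8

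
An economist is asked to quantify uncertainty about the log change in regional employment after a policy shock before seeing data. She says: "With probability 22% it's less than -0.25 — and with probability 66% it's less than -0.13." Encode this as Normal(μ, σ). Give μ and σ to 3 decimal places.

μ = -0.172, σ = 0.101

For Normal(μ,σ), the p-quantile is μ + z_p·σ. Here z_{0.22} = -0.7722, z_{0.66} = 0.4125.
So -0.25 = μ − 0.7722σ and -0.13 = μ + 0.4125σ.
Subtracting: σ = (-0.13 − -0.25)/(0.4125 − (-0.7722)) = 0.101.
Then μ = -0.25 − (-0.7722)·0.101 = -0.172.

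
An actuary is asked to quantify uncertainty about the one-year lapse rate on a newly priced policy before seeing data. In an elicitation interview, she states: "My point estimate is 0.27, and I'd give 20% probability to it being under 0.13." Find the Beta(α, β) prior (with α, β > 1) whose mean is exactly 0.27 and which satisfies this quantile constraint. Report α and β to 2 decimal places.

α ≈ 1.98, β ≈ 5.34

With mean 0.27 fixed, write α = 0.27s, β = 0.73s where s = α+β.
Need P(θ < 0.13) = 0.2 under Beta(0.27s, 0.73s). Normal approximation: (q−m)/√(m(1−m)/s) ≈ z_{0.2} = -0.842, so s ≈ 0.27·0.73·(-0.842)²/(0.13−0.27)² = 7.1.
At s = 7.1: P(θ<0.13) ≈ 0.204. Adjusting to match 0.2 gives s ≈ 7.32.
So α = 0.27·7.32 ≈ 1.98, β = 0.73·7.32 ≈ 5.34.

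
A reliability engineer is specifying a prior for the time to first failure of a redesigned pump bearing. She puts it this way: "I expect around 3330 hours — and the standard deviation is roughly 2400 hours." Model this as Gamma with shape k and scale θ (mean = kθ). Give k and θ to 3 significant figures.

For Gamma(k, scale θ): mean = kθ, variance = kθ², so CV = 1/√k.
CV = SD/mean = 2400/3330 = 0.7207, hence k = 1/CV² = 1.93.
Then θ = mean/k = 3330/1.93 = 1730.

k ≈ 1.93, θ ≈ 1730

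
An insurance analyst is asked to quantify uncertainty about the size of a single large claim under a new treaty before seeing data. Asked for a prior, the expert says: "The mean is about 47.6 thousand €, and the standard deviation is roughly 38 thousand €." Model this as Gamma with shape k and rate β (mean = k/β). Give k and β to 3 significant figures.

For Gamma(k, rate β): mean = k/β, variance = k/β², so CV = 1/√k.
CV = SD/mean = 38/47.6 = 0.7983, hence k = 1/CV² = 1.57.
Then β = k/mean = 1.57/47.6 = 0.033.

k ≈ 1.57, β ≈ 0.033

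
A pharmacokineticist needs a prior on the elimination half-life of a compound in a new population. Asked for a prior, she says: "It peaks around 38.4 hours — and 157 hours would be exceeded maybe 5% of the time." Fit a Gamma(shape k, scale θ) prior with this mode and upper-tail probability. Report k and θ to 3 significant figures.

k ≈ 2.26, θ ≈ 30.4

Gamma(k,θ) with k>1 has mode (k−1)θ, so θ = 38.4/(k−1).
Need P(X < 157) = 0.95 with θ tied to k this way. Start at k = 2, θ = 38.4: P(X<157) ≈ 0.915.
Too low — raise k to concentrate. Iterating converges to k ≈ 2.26.
Then θ = 38.4/(2.26−1) ≈ 30.4.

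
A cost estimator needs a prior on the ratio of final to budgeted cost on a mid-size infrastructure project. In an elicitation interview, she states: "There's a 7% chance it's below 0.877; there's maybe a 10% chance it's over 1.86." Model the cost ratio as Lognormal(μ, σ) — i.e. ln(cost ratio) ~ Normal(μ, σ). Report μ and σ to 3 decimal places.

If T ~ Lognormal(μ,σ) then ln T ~ Normal(μ,σ), so the p-quantile of ln T is μ + z_p·σ.
ln(0.877) = -0.1312 and ln(1.86) = 0.6206; z_{0.07} = -1.476, z_{0.9} = 1.282.
σ = (0.6206 − -0.1312)/(1.282 − (-1.476)) = 0.273.
μ = -0.1312 − (-1.476)·0.273 = 0.271.

μ ≈ 0.271, σ ≈ 0.273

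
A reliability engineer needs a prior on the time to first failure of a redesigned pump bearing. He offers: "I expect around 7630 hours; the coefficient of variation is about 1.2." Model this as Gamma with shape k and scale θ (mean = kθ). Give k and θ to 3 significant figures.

For Gamma(k, scale θ): mean = kθ, variance = kθ², so CV = 1/√k.
CV = 1.2, hence k = 1/CV² = 0.694.
Then θ = mean/k = 7630/0.694 = 11000.

k ≈ 0.694, θ ≈ 11000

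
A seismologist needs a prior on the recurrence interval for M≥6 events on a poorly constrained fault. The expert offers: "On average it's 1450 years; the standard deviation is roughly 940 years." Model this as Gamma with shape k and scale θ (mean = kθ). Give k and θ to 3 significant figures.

k ≈ 2.38, θ ≈ 609

For Gamma(k, scale θ): mean = kθ, variance = kθ², so CV = 1/√k.
CV = SD/mean = 940/1450 = 0.6483, hence k = 1/CV² = 2.38.
Then θ = mean/k = 1450/2.38 = 609.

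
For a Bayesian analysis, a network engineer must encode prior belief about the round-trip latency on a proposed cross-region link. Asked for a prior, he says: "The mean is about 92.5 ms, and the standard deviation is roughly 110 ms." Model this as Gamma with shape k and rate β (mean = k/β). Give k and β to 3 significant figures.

k ≈ 0.707, β ≈ 0.00764

For Gamma(k, rate β): mean = k/β, variance = k/β², so CV = 1/√k.
CV = SD/mean = 110/92.5 = 1.189, hence k = 1/CV² = 0.707.
Then β = k/mean = 0.707/92.5 = 0.00764.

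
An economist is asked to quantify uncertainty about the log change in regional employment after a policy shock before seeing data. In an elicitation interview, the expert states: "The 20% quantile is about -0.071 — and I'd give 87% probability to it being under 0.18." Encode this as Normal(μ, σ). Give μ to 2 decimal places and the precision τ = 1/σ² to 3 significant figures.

The p-quantile of Normal(μ,σ) is μ + z_p·σ, with z_{0.2} = -0.8416 and z_{0.87} = 1.126.
Eliminate σ: μ = (z₂·x₁ − z₁·x₂)/(z₂ − z₁) = (1.126·-0.071 − (-0.8416)·0.18)/1.968 = 0.04.
Then σ = (x₂ − x₁)/(z₂ − z₁) = (0.18 − -0.071)/1.968 = 0.13.
Precision τ = 1/σ² = 1/0.1275² = 61.5.

μ = 0.04, τ = 61.5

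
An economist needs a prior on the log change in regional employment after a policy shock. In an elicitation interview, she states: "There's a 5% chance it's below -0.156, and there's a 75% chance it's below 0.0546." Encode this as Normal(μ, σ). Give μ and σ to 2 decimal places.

μ = -0.01, σ = 0.09

The p-quantile of Normal(μ,σ) is μ + z_p·σ, with z_{0.05} = -1.645 and z_{0.75} = 0.6745.
Eliminate σ: μ = (z₂·x₁ − z₁·x₂)/(z₂ − z₁) = (0.6745·-0.156 − (-1.645)·0.0546)/2.319 = -0.01.
Then σ = (x₂ − x₁)/(z₂ − z₁) = (0.0546 − -0.156)/2.319 = 0.09.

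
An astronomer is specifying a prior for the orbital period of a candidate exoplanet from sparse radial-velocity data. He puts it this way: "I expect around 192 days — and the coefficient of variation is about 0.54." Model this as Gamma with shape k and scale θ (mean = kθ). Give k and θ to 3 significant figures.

For Gamma(k, scale θ): mean = kθ, variance = kθ², so CV = 1/√k.
CV = 0.54, hence k = 1/CV² = 3.43.
Then θ = mean/k = 192/3.43 = 56.

k ≈ 3.43, θ ≈ 56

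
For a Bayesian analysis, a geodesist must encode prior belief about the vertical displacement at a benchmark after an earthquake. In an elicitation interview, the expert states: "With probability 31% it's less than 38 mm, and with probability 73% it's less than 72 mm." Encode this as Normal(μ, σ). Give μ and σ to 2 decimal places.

For Normal(μ,σ), the p-quantile is μ + z_p·σ. Here z_{0.31} = -0.4959, z_{0.73} = 0.6128.
So 38 = μ − 0.4959σ and 72 = μ + 0.6128σ.
Subtracting: σ = (72 − 38)/(0.6128 − (-0.4959)) = 30.67.
Then μ = 38 − (-0.4959)·30.67 = 53.21.

μ = 53.21, σ = 30.67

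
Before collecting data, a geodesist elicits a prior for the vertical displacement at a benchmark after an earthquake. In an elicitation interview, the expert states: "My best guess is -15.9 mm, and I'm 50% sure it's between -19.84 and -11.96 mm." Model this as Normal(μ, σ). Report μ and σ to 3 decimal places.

μ = -15.900, σ = 5.841

A symmetric 50% interval runs μ ± z·σ with z = 0.6745.
Half-width = 3.94, so σ = 3.94/0.6745 = 5.841.
μ is the stated best guess, -15.900.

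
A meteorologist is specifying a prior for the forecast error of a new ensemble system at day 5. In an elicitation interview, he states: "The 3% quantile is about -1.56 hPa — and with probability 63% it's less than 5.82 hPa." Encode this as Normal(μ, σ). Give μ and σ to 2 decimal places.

μ = 4.71, σ = 3.34

For Normal(μ,σ), the p-quantile is μ + z_p·σ. Here z_{0.03} = -1.881, z_{0.63} = 0.3319.
So -1.56 = μ − 1.881σ and 5.82 = μ + 0.3319σ.
Subtracting: σ = (5.82 − -1.56)/(0.3319 − (-1.881)) = 3.34.
Then μ = -1.56 − (-1.881)·3.34 = 4.71.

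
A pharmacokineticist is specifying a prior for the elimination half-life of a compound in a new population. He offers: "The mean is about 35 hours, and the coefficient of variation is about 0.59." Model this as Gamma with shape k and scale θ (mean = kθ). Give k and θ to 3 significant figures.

For Gamma(k, scale θ): mean = kθ, variance = kθ², so CV = 1/√k.
CV = 0.59, hence k = 1/CV² = 2.87.
Then θ = mean/k = 35/2.87 = 12.2.

k ≈ 2.87, θ ≈ 12.2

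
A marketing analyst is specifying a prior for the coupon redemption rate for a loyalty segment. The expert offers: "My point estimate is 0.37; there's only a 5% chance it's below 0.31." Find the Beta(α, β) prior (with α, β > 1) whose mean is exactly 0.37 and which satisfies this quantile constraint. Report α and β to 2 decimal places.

α ≈ 62.62, β ≈ 106.63

With mean 0.37 fixed, write α = 0.37s, β = 0.63s where s = α+β.
Need P(θ < 0.31) = 0.05 under Beta(0.37s, 0.63s). Normal approximation: (q−m)/√(m(1−m)/s) ≈ z_{0.05} = -1.64, so s ≈ 0.37·0.63·(-1.64)²/(0.31−0.37)² = 175.2.
At s = 175.2: P(θ<0.31) ≈ 0.047. Adjusting to match 0.05 gives s ≈ 169.25.
So α = 0.37·169.25 ≈ 62.62, β = 0.63·169.25 ≈ 106.63.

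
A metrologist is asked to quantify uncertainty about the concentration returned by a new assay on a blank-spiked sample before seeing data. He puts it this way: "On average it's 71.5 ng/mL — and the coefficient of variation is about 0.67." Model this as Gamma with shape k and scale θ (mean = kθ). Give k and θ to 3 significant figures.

For Gamma(k, scale θ): mean = kθ, variance = kθ², so CV = 1/√k.
CV = 0.67, hence k = 1/CV² = 2.23.
Then θ = mean/k = 71.5/2.23 = 32.1.

k ≈ 2.23, θ ≈ 32.1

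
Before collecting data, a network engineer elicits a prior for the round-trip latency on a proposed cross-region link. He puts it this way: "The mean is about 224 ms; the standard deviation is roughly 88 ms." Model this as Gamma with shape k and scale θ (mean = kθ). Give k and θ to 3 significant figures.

For Gamma(k, scale θ): mean = kθ, variance = kθ², so CV = 1/√k.
CV = SD/mean = 88/224 = 0.3929, hence k = 1/CV² = 6.48.
Then θ = mean/k = 224/6.48 = 34.6.

k ≈ 6.48, θ ≈ 34.6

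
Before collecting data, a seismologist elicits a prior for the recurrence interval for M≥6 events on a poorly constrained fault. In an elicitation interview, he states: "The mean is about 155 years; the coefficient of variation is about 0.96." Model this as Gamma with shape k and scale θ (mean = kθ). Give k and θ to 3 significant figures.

For Gamma(k, scale θ): mean = kθ, variance = kθ², so CV = 1/√k.
CV = 0.96, hence k = 1/CV² = 1.09.
Then θ = mean/k = 155/1.09 = 143.

k ≈ 1.09, θ ≈ 143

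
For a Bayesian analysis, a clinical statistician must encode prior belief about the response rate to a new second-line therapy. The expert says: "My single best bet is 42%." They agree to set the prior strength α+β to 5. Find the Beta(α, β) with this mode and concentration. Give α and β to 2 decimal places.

α = 2.26, β = 2.74

For α,β > 1 the Beta mode is (α−1)/(α+β−2). With α+β = 5, the mode is (α−1)/3.
Set (α−1)/3 = 0.42 → α = 1 + 0.42·3 = 2.26.
β = 5 − α = 2.74.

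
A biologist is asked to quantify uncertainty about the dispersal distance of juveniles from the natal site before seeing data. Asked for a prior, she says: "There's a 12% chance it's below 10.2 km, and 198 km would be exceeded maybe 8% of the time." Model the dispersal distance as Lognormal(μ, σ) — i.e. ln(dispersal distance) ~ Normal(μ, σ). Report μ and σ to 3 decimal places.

If T ~ Lognormal(μ,σ) then ln T ~ Normal(μ,σ), so the p-quantile of ln T is μ + z_p·σ.
ln(10.2) = 2.322 and ln(198) = 5.288; z_{0.12} = -1.175, z_{0.92} = 1.405.
σ = (5.288 − 2.322)/(1.405 − (-1.175)) = 1.150.
μ = 2.322 − (-1.175)·1.150 = 3.673.

μ ≈ 3.673, σ ≈ 1.150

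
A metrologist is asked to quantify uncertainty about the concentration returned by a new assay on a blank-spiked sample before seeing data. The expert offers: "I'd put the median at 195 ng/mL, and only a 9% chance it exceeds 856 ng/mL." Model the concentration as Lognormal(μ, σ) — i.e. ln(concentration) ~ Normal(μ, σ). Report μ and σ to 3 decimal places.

If T ~ Lognormal(μ,σ) then ln T ~ Normal(μ,σ), so the p-quantile of ln T is μ + z_p·σ.
ln(195) = 5.273 and ln(856) = 6.752; z_{0.5} = 0, z_{0.91} = 1.341.
σ = (6.752 − 5.273)/(1.341 − (0)) = 1.103.
μ = 5.273 − (0)·1.103 = 5.273.

μ ≈ 5.273, σ ≈ 1.103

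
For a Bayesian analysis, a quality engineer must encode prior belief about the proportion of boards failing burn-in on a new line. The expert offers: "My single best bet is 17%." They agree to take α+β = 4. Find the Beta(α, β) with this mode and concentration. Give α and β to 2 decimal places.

For α,β > 1 the Beta mode is (α−1)/(α+β−2). With α+β = 4, the mode is (α−1)/2.
Set (α−1)/2 = 0.17 → α = 1 + 0.17·2 = 1.34.
β = 4 − α = 2.66.

α = 1.34, β = 2.66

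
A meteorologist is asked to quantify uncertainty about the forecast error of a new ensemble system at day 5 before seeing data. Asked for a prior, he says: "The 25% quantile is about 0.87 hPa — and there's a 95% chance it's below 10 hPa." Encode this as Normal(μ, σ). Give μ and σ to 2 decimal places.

For Normal(μ,σ), the p-quantile is μ + z_p·σ. Here z_{0.25} = -0.6745, z_{0.95} = 1.645.
So 0.87 = μ − 0.6745σ and 10 = μ + 1.645σ.
Subtracting: σ = (10 − 0.87)/(1.645 − (-0.6745)) = 3.94.
Then μ = 0.87 − (-0.6745)·3.94 = 3.53.

μ = 3.53, σ = 3.94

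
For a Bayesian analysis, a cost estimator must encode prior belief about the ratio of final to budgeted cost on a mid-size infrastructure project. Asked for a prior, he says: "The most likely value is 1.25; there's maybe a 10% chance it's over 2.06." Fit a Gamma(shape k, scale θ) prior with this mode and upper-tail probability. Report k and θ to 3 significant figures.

k ≈ 8.56, θ ≈ 0.165

Gamma(k,θ) with k>1 has mode (k−1)θ, so θ = 1.25/(k−1).
Need P(X < 2.06) = 0.9 with θ tied to k this way. Start at k = 2, θ = 1.25: P(X<2.06) ≈ 0.490.
Too low — raise k to concentrate. Iterating converges to k ≈ 8.56.
Then θ = 1.25/(8.56−1) ≈ 0.165.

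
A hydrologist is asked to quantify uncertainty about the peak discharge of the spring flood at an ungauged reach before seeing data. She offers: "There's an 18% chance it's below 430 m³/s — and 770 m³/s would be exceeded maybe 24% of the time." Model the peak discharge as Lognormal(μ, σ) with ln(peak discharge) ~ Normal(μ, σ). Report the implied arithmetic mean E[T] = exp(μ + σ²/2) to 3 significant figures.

E[T] ≈ 637 m³/s

If T ~ Lognormal(μ,σ) then ln T ~ Normal(μ,σ), so the p-quantile of ln T is μ + z_p·σ.
ln(430) = 6.064 and ln(770) = 6.646; z_{0.18} = -0.9154, z_{0.76} = 0.7063.
σ = (6.646 − 6.064)/(0.7063 − (-0.9154)) = 0.359.
μ = 6.064 − (-0.9154)·0.359 = 6.393.
E[T] = exp(μ + σ²/2) = exp(6.393 + 0.0645) = 637 m³/s.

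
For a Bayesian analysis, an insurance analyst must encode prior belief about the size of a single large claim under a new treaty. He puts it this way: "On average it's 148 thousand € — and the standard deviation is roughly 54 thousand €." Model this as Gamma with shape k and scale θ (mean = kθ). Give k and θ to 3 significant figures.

k ≈ 7.51, θ ≈ 19.7

For Gamma(k, scale θ): mean = kθ, variance = kθ², so CV = 1/√k.
CV = SD/mean = 54/148 = 0.3649, hence k = 1/CV² = 7.51.
Then θ = mean/k = 148/7.51 = 19.7.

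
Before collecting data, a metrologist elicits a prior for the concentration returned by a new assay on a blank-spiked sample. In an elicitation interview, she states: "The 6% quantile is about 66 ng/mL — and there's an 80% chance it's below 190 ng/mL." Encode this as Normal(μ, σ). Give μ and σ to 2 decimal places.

The p-quantile of Normal(μ,σ) is μ + z_p·σ, with z_{0.06} = -1.555 and z_{0.8} = 0.8416.
Eliminate σ: μ = (z₂·x₁ − z₁·x₂)/(z₂ − z₁) = (0.8416·66 − (-1.555)·190)/2.396 = 146.45.
Then σ = (x₂ − x₁)/(z₂ − z₁) = (190 − 66)/2.396 = 51.74.

μ = 146.45, σ = 51.74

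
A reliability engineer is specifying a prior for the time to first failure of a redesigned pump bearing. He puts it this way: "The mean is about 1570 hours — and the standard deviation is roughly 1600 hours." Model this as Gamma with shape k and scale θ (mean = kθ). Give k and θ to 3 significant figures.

k ≈ 0.963, θ ≈ 1630

For Gamma(k, scale θ): mean = kθ, variance = kθ², so CV = 1/√k.
CV = SD/mean = 1600/1570 = 1.019, hence k = 1/CV² = 0.963.
Then θ = mean/k = 1570/0.963 = 1630.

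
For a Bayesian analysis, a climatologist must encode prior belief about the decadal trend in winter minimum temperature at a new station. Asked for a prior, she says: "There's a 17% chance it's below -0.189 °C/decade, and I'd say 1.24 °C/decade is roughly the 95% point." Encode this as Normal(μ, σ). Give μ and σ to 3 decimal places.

For Normal(μ,σ), the p-quantile is μ + z_p·σ. Here z_{0.17} = -0.9542, z_{0.95} = 1.645.
So -0.189 = μ − 0.9542σ and 1.24 = μ + 1.645σ.
Subtracting: σ = (1.24 − -0.189)/(1.645 − (-0.9542)) = 0.550.
Then μ = -0.189 − (-0.9542)·0.550 = 0.336.

μ = 0.336, σ = 0.550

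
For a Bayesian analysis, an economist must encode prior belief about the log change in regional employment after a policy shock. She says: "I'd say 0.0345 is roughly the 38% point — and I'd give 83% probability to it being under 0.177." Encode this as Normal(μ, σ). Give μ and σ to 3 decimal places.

For Normal(μ,σ), the p-quantile is μ + z_p·σ. Here z_{0.38} = -0.3055, z_{0.83} = 0.9542.
So 0.0345 = μ − 0.3055σ and 0.177 = μ + 0.9542σ.
Subtracting: σ = (0.177 − 0.0345)/(0.9542 − (-0.3055)) = 0.113.
Then μ = 0.0345 − (-0.3055)·0.113 = 0.069.

μ = 0.069, σ = 0.113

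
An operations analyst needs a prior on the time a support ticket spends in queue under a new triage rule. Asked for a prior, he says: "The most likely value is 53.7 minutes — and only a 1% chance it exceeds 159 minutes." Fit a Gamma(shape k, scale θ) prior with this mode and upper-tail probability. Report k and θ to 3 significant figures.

k ≈ 4.83, θ ≈ 14

Gamma(k,θ) with k>1 has mode (k−1)θ, so θ = 53.7/(k−1).
Need P(X < 159) = 0.99 with θ tied to k this way. Start at k = 2, θ = 53.7: P(X<159) ≈ 0.795.
Too low — raise k to concentrate. Iterating converges to k ≈ 4.83.
Then θ = 53.7/(4.83−1) ≈ 14.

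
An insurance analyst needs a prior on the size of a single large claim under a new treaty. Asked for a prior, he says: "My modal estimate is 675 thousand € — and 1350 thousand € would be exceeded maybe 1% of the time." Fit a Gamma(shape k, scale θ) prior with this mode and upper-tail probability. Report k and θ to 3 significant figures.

Gamma(k,θ) with k>1 has mode (k−1)θ, so θ = 675/(k−1).
Need P(X < 1350) = 0.99 with θ tied to k this way. Start at k = 2, θ = 675: P(X<1350) ≈ 0.594.
Too low — raise k to concentrate. Iterating converges to k ≈ 11.2.
Then θ = 675/(11.2−1) ≈ 66.

k ≈ 11.2, θ ≈ 66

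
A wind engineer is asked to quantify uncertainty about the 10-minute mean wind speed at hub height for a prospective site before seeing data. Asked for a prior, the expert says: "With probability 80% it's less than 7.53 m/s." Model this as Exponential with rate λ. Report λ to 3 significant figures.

λ ≈ 0.214

P(T < 7.53) = 1 − e^(−λ·7.53) = 0.8, so λ = −ln(1−0.8)/7.53 = −ln(0.2)/7.53 = 0.214.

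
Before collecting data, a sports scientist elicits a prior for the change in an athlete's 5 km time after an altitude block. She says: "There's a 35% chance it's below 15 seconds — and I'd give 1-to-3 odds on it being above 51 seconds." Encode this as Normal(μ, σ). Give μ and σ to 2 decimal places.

μ = 28.09, σ = 33.97

The p-quantile of Normal(μ,σ) is μ + z_p·σ, with z_{0.35} = -0.3853 and z_{0.75} = 0.6745.
Eliminate σ: μ = (z₂·x₁ − z₁·x₂)/(z₂ − z₁) = (0.6745·15 − (-0.3853)·51)/1.06 = 28.09.
Then σ = (x₂ − x₁)/(z₂ − z₁) = (51 − 15)/1.06 = 33.97.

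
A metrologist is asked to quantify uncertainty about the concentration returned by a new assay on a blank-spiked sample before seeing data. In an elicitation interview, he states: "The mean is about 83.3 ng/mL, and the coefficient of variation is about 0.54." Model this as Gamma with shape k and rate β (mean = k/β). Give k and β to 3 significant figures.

For Gamma(k, rate β): mean = k/β, variance = k/β², so CV = 1/√k.
CV = 0.54, hence k = 1/CV² = 3.43.
Then β = k/mean = 3.43/83.3 = 0.0412.

k ≈ 3.43, β ≈ 0.0412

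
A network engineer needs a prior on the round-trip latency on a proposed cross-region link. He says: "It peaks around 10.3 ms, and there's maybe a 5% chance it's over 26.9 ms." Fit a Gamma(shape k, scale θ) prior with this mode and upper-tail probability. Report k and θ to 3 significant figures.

Gamma(k,θ) with k>1 has mode (k−1)θ, so θ = 10.3/(k−1).
Need P(X < 26.9) = 0.95 with θ tied to k this way. Start at k = 2, θ = 10.3: P(X<26.9) ≈ 0.735.
Too low — raise k to concentrate. Iterating converges to k ≈ 3.93.
Then θ = 10.3/(3.93−1) ≈ 3.51.

k ≈ 3.93, θ ≈ 3.51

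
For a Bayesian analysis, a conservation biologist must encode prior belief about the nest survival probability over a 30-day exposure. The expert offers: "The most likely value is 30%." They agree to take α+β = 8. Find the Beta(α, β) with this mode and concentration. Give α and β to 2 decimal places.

For α,β > 1 the Beta mode is (α−1)/(α+β−2). With α+β = 8, the mode is (α−1)/6.
Set (α−1)/6 = 0.3 → α = 1 + 0.3·6 = 2.80.
β = 8 − α = 5.20.

α = 2.80, β = 5.20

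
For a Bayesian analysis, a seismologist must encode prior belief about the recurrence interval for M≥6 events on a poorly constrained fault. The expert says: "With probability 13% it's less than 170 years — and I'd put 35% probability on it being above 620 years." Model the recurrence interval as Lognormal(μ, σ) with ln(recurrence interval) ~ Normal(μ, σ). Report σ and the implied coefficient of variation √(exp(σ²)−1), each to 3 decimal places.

If T ~ Lognormal(μ,σ) then ln T ~ Normal(μ,σ), so the p-quantile of ln T is μ + z_p·σ.
ln(170) = 5.136 and ln(620) = 6.43; z_{0.13} = -1.126, z_{0.65} = 0.3853.
σ = (6.43 − 5.136)/(0.3853 − (-1.126)) = 0.856.
μ = 5.136 − (-1.126)·0.856 = 6.100.
CV = √(exp(σ²)−1) = √(exp(0.7326)−1) = 1.039.

σ ≈ 0.856, CV ≈ 1.039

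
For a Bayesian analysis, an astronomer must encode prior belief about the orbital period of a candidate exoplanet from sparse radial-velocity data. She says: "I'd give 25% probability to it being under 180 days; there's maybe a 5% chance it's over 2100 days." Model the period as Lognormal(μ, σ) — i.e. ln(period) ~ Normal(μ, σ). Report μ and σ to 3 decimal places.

If T ~ Lognormal(μ,σ) then ln T ~ Normal(μ,σ), so the p-quantile of ln T is μ + z_p·σ.
ln(180) = 5.193 and ln(2100) = 7.65; z_{0.25} = -0.6745, z_{0.95} = 1.645.
σ = (7.65 − 5.193)/(1.645 − (-0.6745)) = 1.059.
μ = 5.193 − (-0.6745)·1.059 = 5.907.

μ ≈ 5.907, σ ≈ 1.059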